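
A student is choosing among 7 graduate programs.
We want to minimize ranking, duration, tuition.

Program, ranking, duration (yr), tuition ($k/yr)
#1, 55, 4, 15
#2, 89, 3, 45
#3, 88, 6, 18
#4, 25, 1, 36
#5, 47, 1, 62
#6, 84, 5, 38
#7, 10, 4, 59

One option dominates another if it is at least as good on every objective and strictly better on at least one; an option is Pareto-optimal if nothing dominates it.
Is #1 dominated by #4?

#4 vs #1: #4 is worse on tuition (36 vs 15), so it does not dominate #1.

No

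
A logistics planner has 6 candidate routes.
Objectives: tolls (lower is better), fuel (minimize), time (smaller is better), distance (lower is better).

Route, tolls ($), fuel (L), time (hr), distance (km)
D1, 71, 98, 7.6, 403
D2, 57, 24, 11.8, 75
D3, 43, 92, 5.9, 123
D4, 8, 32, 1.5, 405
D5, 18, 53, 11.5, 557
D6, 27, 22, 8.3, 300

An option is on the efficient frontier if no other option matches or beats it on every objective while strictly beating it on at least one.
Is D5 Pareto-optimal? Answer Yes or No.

No

D4 vs D5: tolls 8≤18, fuel 32≤53, time 1.5≤11.5, distance 405≤557 — D4 is at least as good on every objective and strictly better on at least one, so D4 dominates D5.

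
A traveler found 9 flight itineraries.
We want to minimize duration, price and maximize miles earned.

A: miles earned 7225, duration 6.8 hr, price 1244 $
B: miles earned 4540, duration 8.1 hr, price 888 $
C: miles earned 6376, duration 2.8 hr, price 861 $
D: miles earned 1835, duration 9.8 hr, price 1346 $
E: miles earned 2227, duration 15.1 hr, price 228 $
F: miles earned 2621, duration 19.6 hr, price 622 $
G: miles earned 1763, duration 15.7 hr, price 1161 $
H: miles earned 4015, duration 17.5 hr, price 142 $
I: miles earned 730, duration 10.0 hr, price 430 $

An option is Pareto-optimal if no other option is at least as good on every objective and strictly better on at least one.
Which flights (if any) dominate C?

none

A: worse on duration (6.8 vs 2.8).
B: worse on miles earned (4540 vs 6376).
D: worse on miles earned (1835 vs 6376).
E: worse on miles earned (2227 vs 6376).
F: worse on miles earned (2621 vs 6376).
G: worse on miles earned (1763 vs 6376).
H: worse on miles earned (4015 vs 6376).
I: worse on miles earned (730 vs 6376).
No option dominates C.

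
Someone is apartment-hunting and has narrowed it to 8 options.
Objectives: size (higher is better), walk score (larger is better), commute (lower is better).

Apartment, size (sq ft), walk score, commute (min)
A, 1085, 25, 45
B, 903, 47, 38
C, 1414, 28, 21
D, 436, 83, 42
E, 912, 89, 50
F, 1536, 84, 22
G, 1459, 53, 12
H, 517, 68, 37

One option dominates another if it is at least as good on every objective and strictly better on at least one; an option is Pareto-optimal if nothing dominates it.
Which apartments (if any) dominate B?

F: size 1536≥903, walk score 84≥47, commute 22≤38 — dominates B.
G: size 1459≥903, walk score 53≥47, commute 12≤38 — dominates B.
Others (A, C, D, E, H) are each worse than B on at least one objective.

F, G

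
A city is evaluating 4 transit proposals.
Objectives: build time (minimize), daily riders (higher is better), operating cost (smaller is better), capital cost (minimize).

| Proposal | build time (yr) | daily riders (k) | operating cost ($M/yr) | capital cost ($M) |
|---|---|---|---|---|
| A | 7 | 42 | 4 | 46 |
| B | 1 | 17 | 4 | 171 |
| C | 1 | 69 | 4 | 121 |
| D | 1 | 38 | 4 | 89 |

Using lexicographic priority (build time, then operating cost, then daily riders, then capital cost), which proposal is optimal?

First minimize build time: best is 1, kept {B, C, D}.
Then minimize operating cost: best is 4, kept {B, C, D}.
Then maximize daily riders: best is 69, kept {C}.

C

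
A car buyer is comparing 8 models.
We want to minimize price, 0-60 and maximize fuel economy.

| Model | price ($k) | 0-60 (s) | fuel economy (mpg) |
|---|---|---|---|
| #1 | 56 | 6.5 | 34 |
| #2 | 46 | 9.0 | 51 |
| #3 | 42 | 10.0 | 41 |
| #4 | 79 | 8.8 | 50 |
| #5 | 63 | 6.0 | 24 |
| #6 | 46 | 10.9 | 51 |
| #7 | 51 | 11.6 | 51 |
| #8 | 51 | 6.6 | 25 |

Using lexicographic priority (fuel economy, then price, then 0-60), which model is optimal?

#2

First maximize fuel economy: best is 51, kept {#2, #6, #7}.
Then minimize price: best is 46, kept {#2, #6}.
Then minimize 0-60: best is 9.0, kept {#2}.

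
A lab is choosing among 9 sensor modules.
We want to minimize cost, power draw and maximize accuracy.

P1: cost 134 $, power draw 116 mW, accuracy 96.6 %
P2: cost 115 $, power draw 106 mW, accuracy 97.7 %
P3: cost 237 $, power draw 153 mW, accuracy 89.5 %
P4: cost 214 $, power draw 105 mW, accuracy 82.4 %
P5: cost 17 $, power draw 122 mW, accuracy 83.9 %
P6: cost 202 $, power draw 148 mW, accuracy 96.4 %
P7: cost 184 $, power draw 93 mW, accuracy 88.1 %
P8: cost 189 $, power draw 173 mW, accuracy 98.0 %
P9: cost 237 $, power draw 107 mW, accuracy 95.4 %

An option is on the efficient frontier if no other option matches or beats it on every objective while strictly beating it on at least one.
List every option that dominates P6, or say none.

P1: cost 134≤202, power draw 116≤148, accuracy 96.6≥96.4 — dominates P6.
P2: cost 115≤202, power draw 106≤148, accuracy 97.7≥96.4 — dominates P6.
Others (P3, P4, P5, P7, P8, P9) are each worse than P6 on at least one objective.

P1, P2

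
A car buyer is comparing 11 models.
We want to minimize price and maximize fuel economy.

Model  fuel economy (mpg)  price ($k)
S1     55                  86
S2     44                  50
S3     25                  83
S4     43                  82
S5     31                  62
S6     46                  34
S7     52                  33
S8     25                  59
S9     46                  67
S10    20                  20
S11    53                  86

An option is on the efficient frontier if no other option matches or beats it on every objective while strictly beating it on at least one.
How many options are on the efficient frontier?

S1: not dominated (best fuel economy).
S2: dominated by S6 (fuel economy 46≥44, price 34≤50).
S3: dominated by S2 (fuel economy 44≥25, price 50≤83).
S4: dominated by S2 (fuel economy 44≥43, price 50≤82).
S5: dominated by S2 (fuel economy 44≥31, price 50≤62).
S6: dominated by S7 (fuel economy 52≥46, price 33≤34).
S7: not dominated.
S8: dominated by S2 (fuel economy 44≥25, price 50≤59).
S9: dominated by S6 (fuel economy 46≥46, price 34≤67).
S10: not dominated (best price).
S11: dominated by S1 (fuel economy 55≥53, price 86≤86).
Pareto-optimal: S1, S7, S10 → 3.

3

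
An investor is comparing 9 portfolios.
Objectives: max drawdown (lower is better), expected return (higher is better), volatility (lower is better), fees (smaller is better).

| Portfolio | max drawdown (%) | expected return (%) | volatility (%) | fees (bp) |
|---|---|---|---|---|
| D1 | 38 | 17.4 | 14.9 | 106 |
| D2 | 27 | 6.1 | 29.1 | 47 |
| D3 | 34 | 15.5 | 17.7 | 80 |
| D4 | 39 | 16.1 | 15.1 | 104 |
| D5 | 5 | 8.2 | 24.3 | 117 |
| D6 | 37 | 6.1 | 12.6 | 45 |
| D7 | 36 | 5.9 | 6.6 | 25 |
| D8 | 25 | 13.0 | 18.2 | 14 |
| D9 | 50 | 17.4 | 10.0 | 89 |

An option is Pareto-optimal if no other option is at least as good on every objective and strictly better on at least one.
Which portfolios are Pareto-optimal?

D1: not dominated.
D2: dominated by D8 (max drawdown 25≤27, expected return 13.0≥6.1, volatility 18.2≤29.1, fees 14≤47).
D3: not dominated.
D4: not dominated.
D5: not dominated (best max drawdown).
D6: not dominated.
D7: not dominated (best volatility).
D8: not dominated (best fees).
D9: not dominated.

D1, D3, D4, D5, D6, D7, D8, D9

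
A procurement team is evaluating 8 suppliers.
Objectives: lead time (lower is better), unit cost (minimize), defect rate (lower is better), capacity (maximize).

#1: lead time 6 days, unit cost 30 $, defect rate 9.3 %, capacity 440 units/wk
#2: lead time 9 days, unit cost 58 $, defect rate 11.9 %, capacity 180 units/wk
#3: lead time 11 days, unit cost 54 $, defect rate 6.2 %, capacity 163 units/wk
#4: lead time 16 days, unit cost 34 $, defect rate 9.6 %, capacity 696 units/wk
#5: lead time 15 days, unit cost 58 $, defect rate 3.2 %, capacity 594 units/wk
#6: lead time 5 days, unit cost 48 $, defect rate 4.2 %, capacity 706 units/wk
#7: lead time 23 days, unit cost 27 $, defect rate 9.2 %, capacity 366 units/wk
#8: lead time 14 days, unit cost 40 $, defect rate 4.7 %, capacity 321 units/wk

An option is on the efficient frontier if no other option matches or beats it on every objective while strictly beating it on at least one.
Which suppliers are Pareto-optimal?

#1, #4, #5, #6, #7, #8

#1: not dominated.
#2: dominated by #1 (lead time 6≤9, unit cost 30≤58, defect rate 9.3≤11.9, capacity 440≥180).
#3: dominated by #6 (lead time 5≤11, unit cost 48≤54, defect rate 4.2≤6.2, capacity 706≥163).
#4: not dominated.
#5: not dominated (best defect rate).
#6: not dominated (best lead time).
#7: not dominated (best unit cost).
#8: not dominated.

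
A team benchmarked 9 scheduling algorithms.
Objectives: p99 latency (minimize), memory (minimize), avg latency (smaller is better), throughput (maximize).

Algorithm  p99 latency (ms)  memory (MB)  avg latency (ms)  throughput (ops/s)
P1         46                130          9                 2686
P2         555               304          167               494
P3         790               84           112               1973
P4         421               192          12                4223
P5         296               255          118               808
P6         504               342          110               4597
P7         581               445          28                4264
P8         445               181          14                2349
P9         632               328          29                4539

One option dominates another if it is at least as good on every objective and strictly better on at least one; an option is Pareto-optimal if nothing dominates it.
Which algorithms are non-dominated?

P1: not dominated (best p99 latency).
P2: dominated by P1 (p99 latency 46≤555, memory 130≤304, avg latency 9≤167, throughput 2686≥494).
P3: not dominated (best memory).
P4: not dominated.
P5: dominated by P1 (p99 latency 46≤296, memory 130≤255, avg latency 9≤118, throughput 2686≥808).
P6: not dominated (best throughput).
P7: not dominated.
P8: dominated by P1 (p99 latency 46≤445, memory 130≤181, avg latency 9≤14, throughput 2686≥2349).
P9: not dominated.

P1, P3, P4, P6, P7, P9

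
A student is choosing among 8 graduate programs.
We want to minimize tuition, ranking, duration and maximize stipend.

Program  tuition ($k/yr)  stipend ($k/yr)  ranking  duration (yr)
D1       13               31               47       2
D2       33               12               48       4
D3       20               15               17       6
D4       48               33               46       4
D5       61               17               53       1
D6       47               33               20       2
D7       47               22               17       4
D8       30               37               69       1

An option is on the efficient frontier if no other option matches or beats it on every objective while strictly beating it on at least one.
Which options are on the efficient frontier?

D1, D3, D5, D6, D7, D8

D1: not dominated (best tuition).
D2: dominated by D1 (tuition 13≤33, stipend 31≥12, ranking 47≤48, duration 2≤4).
D3: not dominated.
D4: dominated by D6 (tuition 47≤48, stipend 33≥33, ranking 20≤46, duration 2≤4).
D5: not dominated.
D6: not dominated.
D7: not dominated.
D8: not dominated (best stipend).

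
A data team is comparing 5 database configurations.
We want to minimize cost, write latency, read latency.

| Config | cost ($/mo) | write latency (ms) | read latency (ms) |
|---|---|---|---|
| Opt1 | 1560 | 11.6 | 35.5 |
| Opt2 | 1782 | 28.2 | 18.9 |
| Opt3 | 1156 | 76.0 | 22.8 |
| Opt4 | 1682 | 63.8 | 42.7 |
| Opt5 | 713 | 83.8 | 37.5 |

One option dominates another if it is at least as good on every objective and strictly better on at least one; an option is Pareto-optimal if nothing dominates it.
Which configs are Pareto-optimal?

Opt1: not dominated (best write latency).
Opt2: not dominated (best read latency).
Opt3: not dominated.
Opt4: dominated by Opt1 (cost 1560≤1682, write latency 11.6≤63.8, read latency 35.5≤42.7).
Opt5: not dominated (best cost).

Opt1, Opt2, Opt3, Opt5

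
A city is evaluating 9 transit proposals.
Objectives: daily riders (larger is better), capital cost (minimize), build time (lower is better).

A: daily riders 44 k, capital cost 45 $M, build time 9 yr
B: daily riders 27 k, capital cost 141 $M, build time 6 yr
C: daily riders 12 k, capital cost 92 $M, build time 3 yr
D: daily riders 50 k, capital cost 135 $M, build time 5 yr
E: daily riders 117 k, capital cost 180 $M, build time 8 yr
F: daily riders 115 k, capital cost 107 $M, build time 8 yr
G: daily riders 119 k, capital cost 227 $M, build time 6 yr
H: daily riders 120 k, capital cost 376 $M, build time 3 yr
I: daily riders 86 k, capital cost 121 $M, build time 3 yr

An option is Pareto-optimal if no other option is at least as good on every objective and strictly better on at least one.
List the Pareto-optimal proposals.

A: not dominated (best capital cost).
B: dominated by D (daily riders 50≥27, capital cost 135≤141, build time 5≤6).
C: not dominated.
D: dominated by I (daily riders 86≥50, capital cost 121≤135, build time 3≤5).
E: not dominated.
F: not dominated.
G: not dominated.
H: not dominated (best daily riders).
I: not dominated.

A, C, E, F, G, H, I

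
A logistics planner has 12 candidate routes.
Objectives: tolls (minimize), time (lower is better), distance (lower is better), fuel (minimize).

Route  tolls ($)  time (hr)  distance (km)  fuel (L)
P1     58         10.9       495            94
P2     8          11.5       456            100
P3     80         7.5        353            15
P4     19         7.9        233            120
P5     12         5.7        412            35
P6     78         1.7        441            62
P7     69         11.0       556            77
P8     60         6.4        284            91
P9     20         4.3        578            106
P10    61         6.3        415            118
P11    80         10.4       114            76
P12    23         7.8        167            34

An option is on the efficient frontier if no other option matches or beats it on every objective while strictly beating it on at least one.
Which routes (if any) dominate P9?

P1: worse on tolls (58 vs 20).
P2: worse on time (11.5 vs 4.3).
P3: worse on tolls (80 vs 20).
P4: worse on time (7.9 vs 4.3).
P5: worse on time (5.7 vs 4.3).
P6: worse on tolls (78 vs 20).
P7: worse on tolls (69 vs 20).
P8: worse on tolls (60 vs 20).
P10: worse on tolls (61 vs 20).
P11: worse on tolls (80 vs 20).
P12: worse on tolls (23 vs 20).
No option dominates P9.

none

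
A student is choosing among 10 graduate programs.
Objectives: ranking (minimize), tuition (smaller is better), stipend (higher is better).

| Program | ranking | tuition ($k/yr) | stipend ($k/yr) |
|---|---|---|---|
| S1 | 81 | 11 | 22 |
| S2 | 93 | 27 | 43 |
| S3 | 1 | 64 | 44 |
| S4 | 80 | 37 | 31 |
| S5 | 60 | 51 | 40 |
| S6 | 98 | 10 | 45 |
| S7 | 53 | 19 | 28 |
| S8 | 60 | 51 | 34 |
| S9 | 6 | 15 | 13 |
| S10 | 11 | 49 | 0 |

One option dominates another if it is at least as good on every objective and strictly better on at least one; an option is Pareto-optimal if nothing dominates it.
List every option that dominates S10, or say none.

S9: ranking 6≤11, tuition 15≤49, stipend 13≥0 — dominates S10.
Others (S1, S2, S3, S4, S5, S6, S7, S8) are each worse than S10 on at least one objective.

S9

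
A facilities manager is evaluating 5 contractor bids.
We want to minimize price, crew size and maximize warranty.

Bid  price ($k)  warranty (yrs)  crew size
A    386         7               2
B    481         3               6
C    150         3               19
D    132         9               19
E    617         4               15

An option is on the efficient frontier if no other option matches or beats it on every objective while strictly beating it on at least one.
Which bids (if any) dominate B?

A

A: price 386≤481, warranty 7≥3, crew size 2≤6 — dominates B.
Others (C, D, E) are each worse than B on at least one objective.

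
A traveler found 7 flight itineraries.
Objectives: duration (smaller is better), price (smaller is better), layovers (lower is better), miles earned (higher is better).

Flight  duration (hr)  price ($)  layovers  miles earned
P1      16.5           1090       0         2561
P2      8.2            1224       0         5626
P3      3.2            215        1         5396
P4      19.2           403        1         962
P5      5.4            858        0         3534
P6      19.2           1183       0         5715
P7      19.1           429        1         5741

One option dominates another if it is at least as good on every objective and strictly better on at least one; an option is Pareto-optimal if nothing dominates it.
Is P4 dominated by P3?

P3 vs P4: duration 3.2≤19.2, price 215≤403, layovers 1≤1, miles earned 5396≥962 — P3 is at least as good on every objective with at least one strict improvement.

Yes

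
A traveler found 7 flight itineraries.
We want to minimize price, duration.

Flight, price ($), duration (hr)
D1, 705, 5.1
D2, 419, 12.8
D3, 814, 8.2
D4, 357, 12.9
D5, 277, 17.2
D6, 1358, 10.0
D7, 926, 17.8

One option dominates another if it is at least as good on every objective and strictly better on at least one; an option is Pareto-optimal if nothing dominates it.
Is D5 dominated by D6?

D6 vs D5: D6 is worse on price (1358 vs 277), so it does not dominate D5.

No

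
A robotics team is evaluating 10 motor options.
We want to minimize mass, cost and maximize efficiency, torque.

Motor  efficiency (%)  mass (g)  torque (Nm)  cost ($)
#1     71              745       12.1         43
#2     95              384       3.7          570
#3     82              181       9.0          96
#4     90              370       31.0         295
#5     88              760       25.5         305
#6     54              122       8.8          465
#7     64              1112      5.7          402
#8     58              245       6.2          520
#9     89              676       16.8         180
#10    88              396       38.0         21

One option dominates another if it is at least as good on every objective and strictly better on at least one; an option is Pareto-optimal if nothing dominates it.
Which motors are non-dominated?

#1: dominated by #10 (efficiency 88≥71, mass 396≤745, torque 38.0≥12.1, cost 21≤43).
#2: not dominated (best efficiency).
#3: not dominated.
#4: not dominated.
#5: dominated by #4 (efficiency 90≥88, mass 370≤760, torque 31.0≥25.5, cost 295≤305).
#6: not dominated (best mass).
#7: dominated by #1 (efficiency 71≥64, mass 745≤1112, torque 12.1≥5.7, cost 43≤402).
#8: dominated by #3 (efficiency 82≥58, mass 181≤245, torque 9.0≥6.2, cost 96≤520).
#9: not dominated.
#10: not dominated (best torque).

#2, #3, #4, #6, #9, #10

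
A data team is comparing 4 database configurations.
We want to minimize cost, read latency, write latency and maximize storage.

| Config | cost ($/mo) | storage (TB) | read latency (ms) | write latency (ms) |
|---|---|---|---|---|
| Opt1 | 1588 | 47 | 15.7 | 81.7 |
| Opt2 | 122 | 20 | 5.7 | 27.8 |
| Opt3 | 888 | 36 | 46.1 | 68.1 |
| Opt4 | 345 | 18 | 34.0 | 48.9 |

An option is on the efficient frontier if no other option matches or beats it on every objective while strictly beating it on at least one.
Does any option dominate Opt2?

No

Opt1: worse on cost (1588 vs 122).
Opt3: worse on cost (888 vs 122).
Opt4: worse on cost (345 vs 122).
No option is at least as good as Opt2 on every objective and strictly better on one.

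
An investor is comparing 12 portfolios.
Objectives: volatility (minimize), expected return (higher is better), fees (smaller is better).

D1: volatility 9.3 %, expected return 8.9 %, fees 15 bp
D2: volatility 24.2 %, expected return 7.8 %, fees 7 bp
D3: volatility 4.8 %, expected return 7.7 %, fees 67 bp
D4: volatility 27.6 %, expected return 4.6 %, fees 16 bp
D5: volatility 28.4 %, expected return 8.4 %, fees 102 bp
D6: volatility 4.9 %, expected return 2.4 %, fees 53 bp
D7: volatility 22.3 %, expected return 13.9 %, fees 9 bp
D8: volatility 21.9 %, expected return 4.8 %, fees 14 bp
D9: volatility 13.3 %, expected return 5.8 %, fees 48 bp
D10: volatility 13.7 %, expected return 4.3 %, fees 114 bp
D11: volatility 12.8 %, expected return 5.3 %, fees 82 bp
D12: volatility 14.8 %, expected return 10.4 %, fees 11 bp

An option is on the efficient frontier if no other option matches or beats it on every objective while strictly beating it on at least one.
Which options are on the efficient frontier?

D1, D2, D3, D6, D7, D12

D1: not dominated.
D2: not dominated (best fees).
D3: not dominated (best volatility).
D4: dominated by D1 (volatility 9.3≤27.6, expected return 8.9≥4.6, fees 15≤16).
D5: dominated by D1 (volatility 9.3≤28.4, expected return 8.9≥8.4, fees 15≤102).
D6: not dominated.
D7: not dominated (best expected return).
D8: dominated by D12 (volatility 14.8≤21.9, expected return 10.4≥4.8, fees 11≤14).
D9: dominated by D1 (volatility 9.3≤13.3, expected return 8.9≥5.8, fees 15≤48).
D10: dominated by D1 (volatility 9.3≤13.7, expected return 8.9≥4.3, fees 15≤114).
D11: dominated by D1 (volatility 9.3≤12.8, expected return 8.9≥5.3, fees 15≤82).
D12: not dominated.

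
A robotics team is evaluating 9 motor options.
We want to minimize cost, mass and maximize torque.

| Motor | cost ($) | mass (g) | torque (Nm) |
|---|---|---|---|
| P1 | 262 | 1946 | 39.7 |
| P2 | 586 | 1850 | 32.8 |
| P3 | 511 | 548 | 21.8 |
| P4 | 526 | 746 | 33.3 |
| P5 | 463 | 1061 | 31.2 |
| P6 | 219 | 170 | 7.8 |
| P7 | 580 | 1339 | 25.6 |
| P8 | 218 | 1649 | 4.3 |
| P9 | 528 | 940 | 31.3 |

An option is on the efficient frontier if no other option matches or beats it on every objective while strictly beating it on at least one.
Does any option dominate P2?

P4 vs P2: cost 526≤586, mass 746≤1850, torque 33.3≥32.8 — P4 is at least as good on every objective and strictly better on at least one, so P4 dominates P2.

Yes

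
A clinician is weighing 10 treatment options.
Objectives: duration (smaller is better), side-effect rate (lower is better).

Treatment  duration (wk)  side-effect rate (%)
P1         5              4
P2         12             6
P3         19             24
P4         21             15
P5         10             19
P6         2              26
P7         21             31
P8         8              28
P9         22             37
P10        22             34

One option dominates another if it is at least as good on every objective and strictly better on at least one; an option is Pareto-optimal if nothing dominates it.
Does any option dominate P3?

Yes

P1 vs P3: duration 5≤19, side-effect rate 4≤24 — P1 is at least as good on every objective and strictly better on at least one, so P1 dominates P3.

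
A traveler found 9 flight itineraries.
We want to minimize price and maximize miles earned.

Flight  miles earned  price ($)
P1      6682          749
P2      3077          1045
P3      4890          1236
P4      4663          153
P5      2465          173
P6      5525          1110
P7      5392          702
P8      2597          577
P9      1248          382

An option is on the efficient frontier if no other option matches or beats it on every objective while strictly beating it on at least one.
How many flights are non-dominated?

P1: not dominated (best miles earned).
P2: dominated by P1 (miles earned 6682≥3077, price 749≤1045).
P3: dominated by P1 (miles earned 6682≥4890, price 749≤1236).
P4: not dominated (best price).
P5: dominated by P4 (miles earned 4663≥2465, price 153≤173).
P6: dominated by P1 (miles earned 6682≥5525, price 749≤1110).
P7: not dominated.
P8: dominated by P4 (miles earned 4663≥2597, price 153≤577).
P9: dominated by P4 (miles earned 4663≥1248, price 153≤382).
Pareto-optimal: P1, P4, P7 → 3.

3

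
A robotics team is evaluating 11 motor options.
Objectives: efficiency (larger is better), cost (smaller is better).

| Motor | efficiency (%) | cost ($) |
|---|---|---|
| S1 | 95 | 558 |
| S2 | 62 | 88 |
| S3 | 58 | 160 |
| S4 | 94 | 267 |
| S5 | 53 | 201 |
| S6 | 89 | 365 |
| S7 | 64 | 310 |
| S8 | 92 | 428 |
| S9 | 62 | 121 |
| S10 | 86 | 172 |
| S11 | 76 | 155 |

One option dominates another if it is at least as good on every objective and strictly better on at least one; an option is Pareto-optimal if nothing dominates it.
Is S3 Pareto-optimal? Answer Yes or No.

No

S2 vs S3: efficiency 62≥58, cost 88≤160 — S2 is at least as good on every objective and strictly better on at least one, so S2 dominates S3.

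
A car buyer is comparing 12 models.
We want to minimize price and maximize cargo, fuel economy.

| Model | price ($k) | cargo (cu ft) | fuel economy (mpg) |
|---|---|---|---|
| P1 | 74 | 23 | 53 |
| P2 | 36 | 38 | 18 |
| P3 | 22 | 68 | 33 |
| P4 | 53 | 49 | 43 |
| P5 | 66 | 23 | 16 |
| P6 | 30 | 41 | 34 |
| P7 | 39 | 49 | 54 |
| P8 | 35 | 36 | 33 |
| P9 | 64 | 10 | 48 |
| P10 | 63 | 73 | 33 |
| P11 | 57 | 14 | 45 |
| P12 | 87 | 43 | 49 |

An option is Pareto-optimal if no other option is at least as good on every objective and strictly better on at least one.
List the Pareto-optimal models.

P1: dominated by P7 (price 39≤74, cargo 49≥23, fuel economy 54≥53).
P2: dominated by P3 (price 22≤36, cargo 68≥38, fuel economy 33≥18).
P3: not dominated (best price).
P4: dominated by P7 (price 39≤53, cargo 49≥49, fuel economy 54≥43).
P5: dominated by P2 (price 36≤66, cargo 38≥23, fuel economy 18≥16).
P6: not dominated.
P7: not dominated (best fuel economy).
P8: dominated by P3 (price 22≤35, cargo 68≥36, fuel economy 33≥33).
P9: dominated by P7 (price 39≤64, cargo 49≥10, fuel economy 54≥48).
P10: not dominated (best cargo).
P11: dominated by P7 (price 39≤57, cargo 49≥14, fuel economy 54≥45).
P12: dominated by P7 (price 39≤87, cargo 49≥43, fuel economy 54≥49).

P3, P6, P7, P10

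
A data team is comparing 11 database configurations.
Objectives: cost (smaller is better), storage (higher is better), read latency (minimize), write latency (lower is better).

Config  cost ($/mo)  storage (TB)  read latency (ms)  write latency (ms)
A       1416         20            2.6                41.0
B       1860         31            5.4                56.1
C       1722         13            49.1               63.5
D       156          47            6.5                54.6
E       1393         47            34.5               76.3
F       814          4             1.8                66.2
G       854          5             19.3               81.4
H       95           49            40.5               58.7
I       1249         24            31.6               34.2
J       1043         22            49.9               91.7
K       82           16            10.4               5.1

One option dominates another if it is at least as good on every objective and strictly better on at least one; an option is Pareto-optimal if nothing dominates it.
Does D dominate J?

D vs J: cost 156≤1043, storage 47≥22, read latency 6.5≤49.9, write latency 54.6≤91.7 — D is at least as good on every objective with at least one strict improvement.

Yes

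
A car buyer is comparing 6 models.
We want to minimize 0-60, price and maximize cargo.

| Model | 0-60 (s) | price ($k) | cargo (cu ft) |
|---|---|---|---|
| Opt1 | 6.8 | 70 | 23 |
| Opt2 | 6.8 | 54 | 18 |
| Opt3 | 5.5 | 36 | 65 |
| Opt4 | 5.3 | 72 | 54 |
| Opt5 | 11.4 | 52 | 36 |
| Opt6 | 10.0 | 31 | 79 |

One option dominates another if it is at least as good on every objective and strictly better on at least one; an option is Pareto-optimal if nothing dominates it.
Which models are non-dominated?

Opt1: dominated by Opt3 (0-60 5.5≤6.8, price 36≤70, cargo 65≥23).
Opt2: dominated by Opt3 (0-60 5.5≤6.8, price 36≤54, cargo 65≥18).
Opt3: not dominated.
Opt4: not dominated (best 0-60).
Opt5: dominated by Opt3 (0-60 5.5≤11.4, price 36≤52, cargo 65≥36).
Opt6: not dominated (best price).

Opt3, Opt4, Opt6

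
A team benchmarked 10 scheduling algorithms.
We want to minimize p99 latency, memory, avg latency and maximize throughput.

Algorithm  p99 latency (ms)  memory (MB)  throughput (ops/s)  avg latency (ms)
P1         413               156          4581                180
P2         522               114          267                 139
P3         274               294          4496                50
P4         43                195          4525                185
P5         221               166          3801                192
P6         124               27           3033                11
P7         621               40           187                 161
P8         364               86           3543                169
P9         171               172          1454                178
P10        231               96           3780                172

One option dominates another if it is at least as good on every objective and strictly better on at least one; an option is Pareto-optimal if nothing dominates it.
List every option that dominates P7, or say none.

P6

P6: p99 latency 124≤621, memory 27≤40, throughput 3033≥187, avg latency 11≤161 — dominates P7.
Others (P1, P2, P3, P4, P5, P8, P9, P10) are each worse than P7 on at least one objective.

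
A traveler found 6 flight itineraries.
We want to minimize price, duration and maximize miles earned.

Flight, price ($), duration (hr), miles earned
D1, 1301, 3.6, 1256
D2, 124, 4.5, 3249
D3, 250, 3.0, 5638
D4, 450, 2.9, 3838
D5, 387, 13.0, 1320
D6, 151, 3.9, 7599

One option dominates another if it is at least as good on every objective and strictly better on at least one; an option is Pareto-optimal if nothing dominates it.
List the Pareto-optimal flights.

D1: dominated by D3 (price 250≤1301, duration 3.0≤3.6, miles earned 5638≥1256).
D2: not dominated (best price).
D3: not dominated.
D4: not dominated (best duration).
D5: dominated by D2 (price 124≤387, duration 4.5≤13.0, miles earned 3249≥1320).
D6: not dominated (best miles earned).

D2, D3, D4, D6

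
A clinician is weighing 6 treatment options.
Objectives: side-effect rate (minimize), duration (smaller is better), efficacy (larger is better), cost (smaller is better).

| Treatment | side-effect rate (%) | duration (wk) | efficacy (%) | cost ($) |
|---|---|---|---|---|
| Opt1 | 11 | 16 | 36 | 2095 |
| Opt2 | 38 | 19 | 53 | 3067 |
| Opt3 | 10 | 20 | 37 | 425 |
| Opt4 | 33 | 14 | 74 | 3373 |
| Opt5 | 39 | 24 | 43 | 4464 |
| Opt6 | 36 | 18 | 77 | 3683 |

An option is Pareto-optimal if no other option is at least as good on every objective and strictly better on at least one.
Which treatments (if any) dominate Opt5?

Opt2: side-effect rate 38≤39, duration 19≤24, efficacy 53≥43, cost 3067≤4464 — dominates Opt5.
Opt4: side-effect rate 33≤39, duration 14≤24, efficacy 74≥43, cost 3373≤4464 — dominates Opt5.
Opt6: side-effect rate 36≤39, duration 18≤24, efficacy 77≥43, cost 3683≤4464 — dominates Opt5.
Others (Opt1, Opt3) are each worse than Opt5 on at least one objective.

Opt2, Opt4, Opt6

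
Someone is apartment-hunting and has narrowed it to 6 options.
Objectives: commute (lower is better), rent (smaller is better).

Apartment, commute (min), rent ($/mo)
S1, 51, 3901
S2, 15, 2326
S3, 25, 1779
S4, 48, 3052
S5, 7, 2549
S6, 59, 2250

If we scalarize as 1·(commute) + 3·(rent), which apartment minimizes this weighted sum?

S3

S1: 1·51 + 3·3901 = 11754
S2: 1·15 + 3·2326 = 6993
S3: 1·25 + 3·1779 = 5362
S4: 1·48 + 3·3052 = 9204
S5: 1·7 + 3·2549 = 7654
S6: 1·59 + 3·2250 = 6809
Lowest: S3 at 5362.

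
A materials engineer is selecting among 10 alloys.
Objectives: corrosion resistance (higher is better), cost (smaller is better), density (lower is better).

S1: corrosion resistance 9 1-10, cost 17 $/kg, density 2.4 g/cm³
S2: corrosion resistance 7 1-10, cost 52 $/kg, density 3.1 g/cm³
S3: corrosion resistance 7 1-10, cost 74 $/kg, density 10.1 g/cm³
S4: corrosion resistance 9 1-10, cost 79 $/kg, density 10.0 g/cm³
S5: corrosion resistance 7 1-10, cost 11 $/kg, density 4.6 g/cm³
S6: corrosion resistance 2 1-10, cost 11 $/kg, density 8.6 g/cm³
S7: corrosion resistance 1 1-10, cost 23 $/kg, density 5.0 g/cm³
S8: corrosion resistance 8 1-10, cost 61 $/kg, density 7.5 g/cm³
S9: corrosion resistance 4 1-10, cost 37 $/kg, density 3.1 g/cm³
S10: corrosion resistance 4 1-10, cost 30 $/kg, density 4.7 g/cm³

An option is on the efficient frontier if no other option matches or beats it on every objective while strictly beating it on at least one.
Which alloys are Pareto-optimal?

S1: not dominated (best density).
S2: dominated by S1 (corrosion resistance 9≥7, cost 17≤52, density 2.4≤3.1).
S3: dominated by S1 (corrosion resistance 9≥7, cost 17≤74, density 2.4≤10.1).
S4: dominated by S1 (corrosion resistance 9≥9, cost 17≤79, density 2.4≤10.0).
S5: not dominated.
S6: dominated by S5 (corrosion resistance 7≥2, cost 11≤11, density 4.6≤8.6).
S7: dominated by S1 (corrosion resistance 9≥1, cost 17≤23, density 2.4≤5.0).
S8: dominated by S1 (corrosion resistance 9≥8, cost 17≤61, density 2.4≤7.5).
S9: dominated by S1 (corrosion resistance 9≥4, cost 17≤37, density 2.4≤3.1).
S10: dominated by S1 (corrosion resistance 9≥4, cost 17≤30, density 2.4≤4.7).

S1, S5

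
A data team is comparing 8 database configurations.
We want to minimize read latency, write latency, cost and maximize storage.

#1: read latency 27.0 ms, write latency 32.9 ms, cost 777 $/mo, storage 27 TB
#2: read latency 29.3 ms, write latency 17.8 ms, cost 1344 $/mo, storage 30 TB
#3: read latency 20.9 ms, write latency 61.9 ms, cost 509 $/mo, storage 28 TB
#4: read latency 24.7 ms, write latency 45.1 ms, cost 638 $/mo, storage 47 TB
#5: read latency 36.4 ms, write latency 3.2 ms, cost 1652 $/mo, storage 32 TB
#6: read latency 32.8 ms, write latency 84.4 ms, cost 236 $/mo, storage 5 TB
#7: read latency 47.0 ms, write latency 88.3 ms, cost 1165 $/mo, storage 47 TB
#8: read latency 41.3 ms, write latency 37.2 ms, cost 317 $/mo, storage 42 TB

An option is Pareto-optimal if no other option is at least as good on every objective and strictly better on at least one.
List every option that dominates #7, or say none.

#4: read latency 24.7≤47.0, write latency 45.1≤88.3, cost 638≤1165, storage 47≥47 — dominates #7.
Others (#1, #2, #3, #5, #6, #8) are each worse than #7 on at least one objective.

#4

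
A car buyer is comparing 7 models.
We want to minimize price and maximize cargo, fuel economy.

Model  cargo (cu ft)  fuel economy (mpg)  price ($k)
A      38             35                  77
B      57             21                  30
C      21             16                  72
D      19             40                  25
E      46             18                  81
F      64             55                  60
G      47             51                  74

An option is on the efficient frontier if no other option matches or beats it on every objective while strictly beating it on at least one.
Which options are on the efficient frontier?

B, D, F

A: dominated by F (cargo 64≥38, fuel economy 55≥35, price 60≤77).
B: not dominated.
C: dominated by B (cargo 57≥21, fuel economy 21≥16, price 30≤72).
D: not dominated (best price).
E: dominated by B (cargo 57≥46, fuel economy 21≥18, price 30≤81).
F: not dominated (best cargo).
G: dominated by F (cargo 64≥47, fuel economy 55≥51, price 60≤74).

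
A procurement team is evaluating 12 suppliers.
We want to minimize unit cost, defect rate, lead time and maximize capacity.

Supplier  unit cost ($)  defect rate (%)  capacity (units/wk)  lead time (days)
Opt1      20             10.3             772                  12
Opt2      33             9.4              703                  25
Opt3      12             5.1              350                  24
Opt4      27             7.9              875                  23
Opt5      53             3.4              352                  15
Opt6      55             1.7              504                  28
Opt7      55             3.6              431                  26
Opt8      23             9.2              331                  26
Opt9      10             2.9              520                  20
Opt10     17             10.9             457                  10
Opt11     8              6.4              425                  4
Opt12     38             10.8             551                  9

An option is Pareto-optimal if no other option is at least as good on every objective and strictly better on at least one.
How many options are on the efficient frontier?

8

Opt1: not dominated.
Opt2: dominated by Opt4 (unit cost 27≤33, defect rate 7.9≤9.4, capacity 875≥703, lead time 23≤25).
Opt3: dominated by Opt9 (unit cost 10≤12, defect rate 2.9≤5.1, capacity 520≥350, lead time 20≤24).
Opt4: not dominated (best capacity).
Opt5: not dominated.
Opt6: not dominated (best defect rate).
Opt7: dominated by Opt9 (unit cost 10≤55, defect rate 2.9≤3.6, capacity 520≥431, lead time 20≤26).
Opt8: dominated by Opt3 (unit cost 12≤23, defect rate 5.1≤9.2, capacity 350≥331, lead time 24≤26).
Opt9: not dominated.
Opt10: not dominated.
Opt11: not dominated (best unit cost).
Opt12: not dominated.
Pareto-optimal: Opt1, Opt4, Opt5, Opt6, Opt9, Opt10, Opt11, Opt12 → 8.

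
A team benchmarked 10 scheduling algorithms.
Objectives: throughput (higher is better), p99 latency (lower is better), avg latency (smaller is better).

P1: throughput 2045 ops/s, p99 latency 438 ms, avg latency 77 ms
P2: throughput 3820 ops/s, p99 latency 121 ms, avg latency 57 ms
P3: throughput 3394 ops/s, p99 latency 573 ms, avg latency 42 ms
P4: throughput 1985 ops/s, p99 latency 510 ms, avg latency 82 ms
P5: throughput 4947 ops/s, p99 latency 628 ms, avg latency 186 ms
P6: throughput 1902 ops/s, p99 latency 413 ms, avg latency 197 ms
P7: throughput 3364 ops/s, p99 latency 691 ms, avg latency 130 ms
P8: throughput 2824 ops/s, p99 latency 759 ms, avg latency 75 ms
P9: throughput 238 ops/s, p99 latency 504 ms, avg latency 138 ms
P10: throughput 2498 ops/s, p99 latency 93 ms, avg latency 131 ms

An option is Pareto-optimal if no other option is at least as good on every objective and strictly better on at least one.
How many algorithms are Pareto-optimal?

P1: dominated by P2 (throughput 3820≥2045, p99 latency 121≤438, avg latency 57≤77).
P2: not dominated.
P3: not dominated (best avg latency).
P4: dominated by P1 (throughput 2045≥1985, p99 latency 438≤510, avg latency 77≤82).
P5: not dominated (best throughput).
P6: dominated by P2 (throughput 3820≥1902, p99 latency 121≤413, avg latency 57≤197).
P7: dominated by P2 (throughput 3820≥3364, p99 latency 121≤691, avg latency 57≤130).
P8: dominated by P2 (throughput 3820≥2824, p99 latency 121≤759, avg latency 57≤75).
P9: dominated by P1 (throughput 2045≥238, p99 latency 438≤504, avg latency 77≤138).
P10: not dominated (best p99 latency).
Pareto-optimal: P2, P3, P5, P10 → 4.

4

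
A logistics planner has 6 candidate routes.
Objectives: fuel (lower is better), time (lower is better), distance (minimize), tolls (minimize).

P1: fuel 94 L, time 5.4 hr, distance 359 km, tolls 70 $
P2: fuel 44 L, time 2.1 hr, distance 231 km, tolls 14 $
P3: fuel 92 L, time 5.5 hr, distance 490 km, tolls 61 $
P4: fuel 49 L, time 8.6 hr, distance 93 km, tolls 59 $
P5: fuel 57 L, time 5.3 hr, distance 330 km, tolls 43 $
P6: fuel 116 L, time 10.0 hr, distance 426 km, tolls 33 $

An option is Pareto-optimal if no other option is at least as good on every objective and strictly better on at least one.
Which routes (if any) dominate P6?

P2

P2: fuel 44≤116, time 2.1≤10.0, distance 231≤426, tolls 14≤33 — dominates P6.
Others (P1, P3, P4, P5) are each worse than P6 on at least one objective.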